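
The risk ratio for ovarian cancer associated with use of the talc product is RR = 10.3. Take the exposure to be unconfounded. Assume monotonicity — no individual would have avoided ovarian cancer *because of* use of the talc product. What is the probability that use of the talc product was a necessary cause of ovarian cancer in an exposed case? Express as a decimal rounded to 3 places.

PN ≈ 0.903

Under exogeneity and monotonicity, PN = (RR − 1) / RR = 1 − 1/RR.
PN = (10.3 − 1) / 10.3 = 9.3 / 10.3 ≈ 0.9029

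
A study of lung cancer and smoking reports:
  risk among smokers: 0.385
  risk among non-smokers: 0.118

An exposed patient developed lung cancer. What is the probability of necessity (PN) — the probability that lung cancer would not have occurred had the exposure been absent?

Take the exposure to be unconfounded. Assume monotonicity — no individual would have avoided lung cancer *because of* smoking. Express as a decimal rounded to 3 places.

PN ≈ 0.694

Let p₁ = 0.385, p₀ = 0.118.
Under exogeneity and monotonicity, PN = (p₁ − p₀) / p₁.
PN = (0.385 − 0.118) / 0.385 = 0.267 / 0.385 ≈ 0.6935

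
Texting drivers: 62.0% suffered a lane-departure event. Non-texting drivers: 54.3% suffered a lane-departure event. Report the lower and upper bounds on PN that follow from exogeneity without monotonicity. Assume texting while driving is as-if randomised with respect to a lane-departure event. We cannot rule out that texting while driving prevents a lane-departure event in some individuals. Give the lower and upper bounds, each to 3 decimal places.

p₁ = 0.62, p₀ = 0.543.
Under exogeneity alone the bounds on PN are max{0,(p₁−p₀)/p₁} ≤ PN ≤ min{1,(1−p₀)/p₁}.
  lower = (p₁ − p₀)/p₁ = 0.077 / 0.62 ≈ 0.1242
  upper = min{1, (1 − p₀)/p₁} = 0.457 / 0.62 ≈ 0.7371

0.124 ≤ PN ≤ 0.737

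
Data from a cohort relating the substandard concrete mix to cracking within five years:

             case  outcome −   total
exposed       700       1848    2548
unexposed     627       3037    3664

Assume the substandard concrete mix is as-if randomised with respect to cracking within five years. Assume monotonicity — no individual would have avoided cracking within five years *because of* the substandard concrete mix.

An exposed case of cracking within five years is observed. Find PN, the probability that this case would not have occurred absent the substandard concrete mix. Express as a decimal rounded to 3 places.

PN ≈ 0.377

p₁ = P(outcome | exposed) = 700/2548 = 0.27473
p₀ = P(outcome | unexposed) = 627/3664 = 0.17112
Under exogeneity and monotonicity, PN = (p₁ − p₀) / p₁.
PN = (0.27473 − 0.17112) / 0.27473 = 0.1036 / 0.27473 ≈ 0.3771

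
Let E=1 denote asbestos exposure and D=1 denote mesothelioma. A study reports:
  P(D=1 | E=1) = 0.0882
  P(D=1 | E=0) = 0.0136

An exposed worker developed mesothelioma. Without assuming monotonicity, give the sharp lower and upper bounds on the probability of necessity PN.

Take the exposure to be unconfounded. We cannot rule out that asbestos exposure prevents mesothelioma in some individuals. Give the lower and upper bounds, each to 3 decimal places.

0.846 ≤ PN ≤ 1.000

Let p₁ = 0.0882, p₀ = 0.0136.
Under exogeneity alone the bounds on PN are max{0,(p₁−p₀)/p₁} ≤ PN ≤ min{1,(1−p₀)/p₁}.
  lower = (p₁ − p₀)/p₁ = 0.0746 / 0.0882 ≈ 0.8458
  upper = min{1, (1 − p₀)/p₁} = 0.9864 / 0.0882 ≈ 11.1837 → capped at 1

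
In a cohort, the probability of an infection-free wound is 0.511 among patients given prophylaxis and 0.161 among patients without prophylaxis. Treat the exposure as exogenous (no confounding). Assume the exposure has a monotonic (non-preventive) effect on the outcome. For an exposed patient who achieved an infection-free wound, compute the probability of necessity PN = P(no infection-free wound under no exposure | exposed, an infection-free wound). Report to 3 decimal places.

Let p₁ = 0.511, p₀ = 0.161.
Under exogeneity and monotonicity, PN = (p₁ − p₀) / p₁.
PN = (0.511 − 0.161) / 0.511 = 0.35 / 0.511 ≈ 0.6849

PN ≈ 0.685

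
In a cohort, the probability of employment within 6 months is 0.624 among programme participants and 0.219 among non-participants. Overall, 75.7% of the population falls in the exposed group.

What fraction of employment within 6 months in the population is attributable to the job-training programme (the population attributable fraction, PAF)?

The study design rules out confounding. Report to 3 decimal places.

PAF ≈ 0.583

Let p₁ = 0.624, p₀ = 0.219.
Overall risk P(Y=1) = π·p₁ + (1−π)·p₀ = 0.757×0.624 + 0.243×0.219 = 0.52558.
Under exogeneity, PAF = [P(Y=1) − p₀] / P(Y=1).
PAF = (0.52558 − 0.219) / 0.52558 ≈ 0.5833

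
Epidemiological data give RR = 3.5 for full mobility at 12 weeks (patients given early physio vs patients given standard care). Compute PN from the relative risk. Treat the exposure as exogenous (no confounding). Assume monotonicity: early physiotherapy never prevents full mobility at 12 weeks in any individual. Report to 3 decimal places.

PN ≈ 0.714

Under exogeneity and monotonicity, PN = (RR − 1) / RR = 1 − 1/RR.
PN = (3.5 − 1) / 3.5 = 2.5 / 3.5 ≈ 0.7143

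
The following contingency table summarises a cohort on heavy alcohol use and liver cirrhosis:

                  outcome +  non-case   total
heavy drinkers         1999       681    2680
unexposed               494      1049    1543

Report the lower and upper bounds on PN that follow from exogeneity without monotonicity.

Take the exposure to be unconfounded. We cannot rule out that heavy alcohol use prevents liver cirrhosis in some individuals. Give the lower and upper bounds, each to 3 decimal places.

0.571 ≤ PN ≤ 0.911

p₁ = P(outcome | exposed) = 1999/2680 = 0.7459
p₀ = P(outcome | unexposed) = 494/1543 = 0.32016
Under exogeneity alone the bounds on PN are max{0,(p₁−p₀)/p₁} ≤ PN ≤ min{1,(1−p₀)/p₁}.
  lower = (p₁ − p₀)/p₁ = 0.42574 / 0.7459 ≈ 0.5708
  upper = min{1, (1 − p₀)/p₁} = 0.67984 / 0.7459 ≈ 0.9114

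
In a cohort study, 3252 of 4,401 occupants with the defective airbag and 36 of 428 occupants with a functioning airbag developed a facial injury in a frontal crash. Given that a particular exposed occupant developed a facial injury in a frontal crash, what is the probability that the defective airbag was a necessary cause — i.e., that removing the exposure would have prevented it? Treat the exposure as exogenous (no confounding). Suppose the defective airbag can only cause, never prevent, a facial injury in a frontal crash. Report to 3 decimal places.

p₁ = P(outcome | exposed) = 3252/4401 = 0.73892
p₀ = P(outcome | unexposed) = 36/428 = 0.084112
Under exogeneity and monotonicity, PN = (p₁ − p₀) / p₁.
PN = (0.73892 − 0.084112) / 0.73892 = 0.65481 / 0.73892 ≈ 0.8862

PN ≈ 0.886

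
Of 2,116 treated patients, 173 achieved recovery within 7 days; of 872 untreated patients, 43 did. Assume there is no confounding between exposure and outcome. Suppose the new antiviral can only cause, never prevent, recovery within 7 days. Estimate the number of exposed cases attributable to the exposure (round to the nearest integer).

about 69 cases

p₁ = P(outcome | exposed) = 173/2116 = 0.081758
p₀ = P(outcome | unexposed) = 43/872 = 0.049312
PN = (p₁ − p₀)/p₁ = (0.081758 − 0.049312) / 0.081758 ≈ 0.39686.
Attributable cases ≈ PN × (exposed cases) = 0.39686 × 173 ≈ 68.66.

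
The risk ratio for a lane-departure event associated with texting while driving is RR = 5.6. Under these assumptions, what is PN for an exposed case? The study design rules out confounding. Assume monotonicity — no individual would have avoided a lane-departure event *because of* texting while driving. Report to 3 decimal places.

Under exogeneity and monotonicity, PN = (RR − 1) / RR = 1 − 1/RR.
PN = (5.6 − 1) / 5.6 = 4.6 / 5.6 ≈ 0.8214

PN ≈ 0.821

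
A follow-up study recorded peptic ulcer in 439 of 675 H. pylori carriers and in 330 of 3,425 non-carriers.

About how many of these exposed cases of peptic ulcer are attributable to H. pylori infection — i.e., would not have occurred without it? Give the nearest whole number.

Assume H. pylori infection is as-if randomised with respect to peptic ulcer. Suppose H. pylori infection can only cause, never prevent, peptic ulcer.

about 374 cases

p₁ = P(outcome | exposed) = 439/675 = 0.65037
p₀ = P(outcome | unexposed) = 330/3425 = 0.09635
PN = (p₁ − p₀)/p₁ = (0.65037 − 0.09635) / 0.65037 ≈ 0.85185.
Attributable cases ≈ PN × (exposed cases) = 0.85185 × 439 ≈ 373.96.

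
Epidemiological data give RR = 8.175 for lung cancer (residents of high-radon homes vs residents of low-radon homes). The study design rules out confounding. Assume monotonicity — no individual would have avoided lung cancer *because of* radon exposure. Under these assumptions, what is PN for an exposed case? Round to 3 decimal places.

PN ≈ 0.878

Under exogeneity and monotonicity, PN = (RR − 1) / RR = 1 − 1/RR.
PN = (8.175 − 1) / 8.175 = 7.175 / 8.175 ≈ 0.8777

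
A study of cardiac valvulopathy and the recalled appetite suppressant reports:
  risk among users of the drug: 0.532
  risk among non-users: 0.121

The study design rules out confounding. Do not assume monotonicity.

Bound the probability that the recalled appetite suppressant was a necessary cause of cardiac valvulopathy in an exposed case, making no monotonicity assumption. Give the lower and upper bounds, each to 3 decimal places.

Let p₁ = 0.532, p₀ = 0.121.
Under exogeneity alone the bounds on PN are max{0,(p₁−p₀)/p₁} ≤ PN ≤ min{1,(1−p₀)/p₁}.
  lower = (p₁ − p₀)/p₁ = 0.411 / 0.532 ≈ 0.7726
  upper = min{1, (1 − p₀)/p₁} = 0.879 / 0.532 ≈ 1.6523 → capped at 1

0.773 ≤ PN ≤ 1.000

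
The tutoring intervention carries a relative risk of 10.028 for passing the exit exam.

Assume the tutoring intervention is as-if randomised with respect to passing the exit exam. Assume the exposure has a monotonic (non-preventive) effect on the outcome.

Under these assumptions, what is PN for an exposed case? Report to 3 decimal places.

PN ≈ 0.900

Under exogeneity and monotonicity, PN = (RR − 1) / RR = 1 − 1/RR.
PN = (10.028 − 1) / 10.028 = 9.028 / 10.028 ≈ 0.9003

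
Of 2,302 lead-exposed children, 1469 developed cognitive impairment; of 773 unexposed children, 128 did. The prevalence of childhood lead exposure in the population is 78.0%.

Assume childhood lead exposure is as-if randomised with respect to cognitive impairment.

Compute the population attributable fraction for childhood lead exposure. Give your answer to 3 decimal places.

p₁ = P(outcome | exposed) = 1469/2302 = 0.63814
p₀ = P(outcome | unexposed) = 128/773 = 0.16559
Overall risk P(Y=1) = π·p₁ + (1−π)·p₀ = 0.78×0.63814 + 0.22×0.16559 = 0.53418.
Under exogeneity, PAF = [P(Y=1) − p₀] / P(Y=1).
PAF = (0.53418 − 0.16559) / 0.53418 ≈ 0.6900

PAF ≈ 0.690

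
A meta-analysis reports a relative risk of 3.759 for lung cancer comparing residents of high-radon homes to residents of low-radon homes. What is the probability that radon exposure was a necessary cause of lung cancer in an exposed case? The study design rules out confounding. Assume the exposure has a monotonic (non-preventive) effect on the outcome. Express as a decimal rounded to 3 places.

PN ≈ 0.734

Under exogeneity and monotonicity, PN = (RR − 1) / RR = 1 − 1/RR.
PN = (3.759 − 1) / 3.759 = 2.759 / 3.759 ≈ 0.7340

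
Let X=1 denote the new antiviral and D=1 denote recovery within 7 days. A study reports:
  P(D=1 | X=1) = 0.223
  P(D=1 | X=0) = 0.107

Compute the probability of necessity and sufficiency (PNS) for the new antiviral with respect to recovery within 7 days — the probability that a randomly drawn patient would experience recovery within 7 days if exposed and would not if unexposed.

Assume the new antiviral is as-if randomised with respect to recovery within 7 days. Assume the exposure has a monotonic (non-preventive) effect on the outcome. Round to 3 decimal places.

Let p₁ = 0.223, p₀ = 0.107.
Under exogeneity and monotonicity, PNS = p₁ − p₀.
PNS = 0.223 − 0.107 = 0.116

PNS ≈ 0.116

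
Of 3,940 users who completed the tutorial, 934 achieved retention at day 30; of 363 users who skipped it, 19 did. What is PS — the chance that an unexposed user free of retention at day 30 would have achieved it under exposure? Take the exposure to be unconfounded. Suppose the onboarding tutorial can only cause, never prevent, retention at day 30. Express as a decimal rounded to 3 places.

PS ≈ 0.195

p₁ = P(outcome | exposed) = 934/3940 = 0.23706
p₀ = P(outcome | unexposed) = 19/363 = 0.052342
Under exogeneity and monotonicity, PS = (p₁ − p₀) / (1 − p₀).
PS = (0.23706 − 0.052342) / (1 − 0.052342) = 0.18471 / 0.94766 ≈ 0.1949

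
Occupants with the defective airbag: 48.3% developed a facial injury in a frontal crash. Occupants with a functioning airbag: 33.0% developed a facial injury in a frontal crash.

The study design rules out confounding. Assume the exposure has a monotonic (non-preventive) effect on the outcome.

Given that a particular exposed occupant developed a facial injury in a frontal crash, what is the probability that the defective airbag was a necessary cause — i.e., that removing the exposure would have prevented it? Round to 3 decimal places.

p₁ = 0.483, p₀ = 0.33.
Under exogeneity and monotonicity, PN = (p₁ − p₀) / p₁.
PN = (0.483 − 0.33) / 0.483 = 0.153 / 0.483 ≈ 0.3168

PN ≈ 0.317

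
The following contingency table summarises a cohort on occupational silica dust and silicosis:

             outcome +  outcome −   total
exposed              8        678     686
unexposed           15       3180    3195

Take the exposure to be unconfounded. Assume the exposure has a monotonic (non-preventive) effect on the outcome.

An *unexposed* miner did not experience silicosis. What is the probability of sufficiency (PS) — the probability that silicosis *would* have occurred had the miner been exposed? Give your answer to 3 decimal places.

PS ≈ 0.007

p₁ = P(outcome | exposed) = 8/686 = 0.011662
p₀ = P(outcome | unexposed) = 15/3195 = 0.0046948
Under exogeneity and monotonicity, PS = (p₁ − p₀)/(1 − p₀).
PS = (0.011662 − 0.0046948) / 0.99531 ≈ 0.0070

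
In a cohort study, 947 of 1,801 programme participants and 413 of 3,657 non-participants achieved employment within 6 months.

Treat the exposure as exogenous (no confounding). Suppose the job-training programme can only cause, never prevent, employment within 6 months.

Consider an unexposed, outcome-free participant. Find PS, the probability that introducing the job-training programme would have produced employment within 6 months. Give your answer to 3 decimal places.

p₁ = P(outcome | exposed) = 947/1801 = 0.52582
p₀ = P(outcome | unexposed) = 413/3657 = 0.11293
Under exogeneity and monotonicity, PS = (p₁ − p₀) / (1 − p₀).
PS = (0.52582 − 0.11293) / (1 − 0.11293) = 0.41288 / 0.88707 ≈ 0.4655

PS ≈ 0.465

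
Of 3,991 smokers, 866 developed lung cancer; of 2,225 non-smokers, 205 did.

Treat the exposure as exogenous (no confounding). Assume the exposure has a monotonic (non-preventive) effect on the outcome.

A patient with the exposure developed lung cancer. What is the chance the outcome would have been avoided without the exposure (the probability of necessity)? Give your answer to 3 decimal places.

p₁ = P(outcome | exposed) = 866/3991 = 0.21699
p₀ = P(outcome | unexposed) = 205/2225 = 0.092135
Under exogeneity and monotonicity, PN = (p₁ − p₀) / p₁.
PN = (0.21699 − 0.092135) / 0.21699 = 0.12485 / 0.21699 ≈ 0.5754

PN ≈ 0.575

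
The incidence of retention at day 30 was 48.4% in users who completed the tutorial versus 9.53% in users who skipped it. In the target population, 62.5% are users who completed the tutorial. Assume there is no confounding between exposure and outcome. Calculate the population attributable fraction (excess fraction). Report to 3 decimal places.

PAF ≈ 0.718

p₁ = 0.484, p₀ = 0.0953.
Overall risk P(Y=1) = π·p₁ + (1−π)·p₀ = 0.625×0.484 + 0.375×0.0953 = 0.33824.
Under exogeneity, PAF = [P(Y=1) − p₀] / P(Y=1).
PAF = (0.33824 − 0.0953) / 0.33824 ≈ 0.7182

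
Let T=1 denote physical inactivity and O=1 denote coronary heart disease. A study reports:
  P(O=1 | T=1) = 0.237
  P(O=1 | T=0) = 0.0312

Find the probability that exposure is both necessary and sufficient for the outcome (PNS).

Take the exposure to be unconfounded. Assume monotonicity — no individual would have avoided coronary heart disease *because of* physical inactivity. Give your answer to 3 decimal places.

Let p₁ = 0.237, p₀ = 0.0312.
Under exogeneity and monotonicity, PNS = p₁ − p₀.
PNS = 0.237 − 0.0312 = 0.2058

PNS ≈ 0.206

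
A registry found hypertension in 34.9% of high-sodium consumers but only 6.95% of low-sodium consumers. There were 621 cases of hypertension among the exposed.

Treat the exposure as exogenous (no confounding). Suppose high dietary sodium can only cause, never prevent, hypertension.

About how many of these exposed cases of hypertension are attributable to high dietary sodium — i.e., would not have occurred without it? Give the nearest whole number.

p₁ = 0.349, p₀ = 0.0695.
PN = (p₁ − p₀)/p₁ = (0.349 − 0.0695) / 0.349 ≈ 0.80086.
Attributable cases ≈ PN × (exposed cases) = 0.80086 × 621 ≈ 497.33.

about 497 cases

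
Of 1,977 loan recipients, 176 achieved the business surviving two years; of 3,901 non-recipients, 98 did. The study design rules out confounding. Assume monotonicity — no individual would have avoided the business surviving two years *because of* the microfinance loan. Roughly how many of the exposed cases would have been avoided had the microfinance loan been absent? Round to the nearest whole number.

p₁ = P(outcome | exposed) = 176/1977 = 0.089024
p₀ = P(outcome | unexposed) = 98/3901 = 0.025122
PN = (p₁ − p₀)/p₁ = (0.089024 − 0.025122) / 0.089024 ≈ 0.71781.
Attributable cases ≈ PN × (exposed cases) = 0.71781 × 176 ≈ 126.33.

about 126 cases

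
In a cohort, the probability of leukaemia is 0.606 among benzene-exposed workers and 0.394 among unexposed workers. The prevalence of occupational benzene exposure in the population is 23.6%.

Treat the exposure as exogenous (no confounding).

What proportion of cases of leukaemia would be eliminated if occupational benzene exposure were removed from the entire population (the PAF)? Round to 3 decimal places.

Let p₁ = 0.606, p₀ = 0.394.
Overall risk P(Y=1) = π·p₁ + (1−π)·p₀ = 0.236×0.606 + 0.764×0.394 = 0.44403.
Under exogeneity, PAF = [P(Y=1) − p₀] / P(Y=1).
PAF = (0.44403 − 0.394) / 0.44403 ≈ 0.1127

PAF ≈ 0.113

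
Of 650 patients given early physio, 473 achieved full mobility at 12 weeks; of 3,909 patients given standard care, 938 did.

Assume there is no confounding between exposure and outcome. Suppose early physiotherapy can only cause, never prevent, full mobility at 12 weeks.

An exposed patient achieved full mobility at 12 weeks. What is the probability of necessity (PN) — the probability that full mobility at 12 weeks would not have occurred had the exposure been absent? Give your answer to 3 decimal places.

PN ≈ 0.670

p₁ = P(outcome | exposed) = 473/650 = 0.72769
p₀ = P(outcome | unexposed) = 938/3909 = 0.23996
Under exogeneity and monotonicity, PN = (p₁ − p₀) / p₁.
PN = (0.72769 − 0.23996) / 0.72769 = 0.48773 / 0.72769 ≈ 0.6702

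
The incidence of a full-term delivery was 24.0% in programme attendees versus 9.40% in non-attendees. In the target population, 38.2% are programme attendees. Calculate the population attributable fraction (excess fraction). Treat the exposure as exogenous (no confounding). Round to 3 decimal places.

p₁ = 0.24, p₀ = 0.094.
Overall risk P(Y=1) = π·p₁ + (1−π)·p₀ = 0.382×0.24 + 0.618×0.094 = 0.14977.
Under exogeneity, PAF = [P(Y=1) − p₀] / P(Y=1).
PAF = (0.14977 − 0.094) / 0.14977 ≈ 0.3724

PAF ≈ 0.372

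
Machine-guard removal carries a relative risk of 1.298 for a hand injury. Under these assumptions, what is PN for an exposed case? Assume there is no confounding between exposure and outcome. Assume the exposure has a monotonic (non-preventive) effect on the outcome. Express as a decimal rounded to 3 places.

PN ≈ 0.230

Under exogeneity and monotonicity, PN = (RR − 1) / RR = 1 − 1/RR.
PN = (1.298 − 1) / 1.298 = 0.298 / 1.298 ≈ 0.2296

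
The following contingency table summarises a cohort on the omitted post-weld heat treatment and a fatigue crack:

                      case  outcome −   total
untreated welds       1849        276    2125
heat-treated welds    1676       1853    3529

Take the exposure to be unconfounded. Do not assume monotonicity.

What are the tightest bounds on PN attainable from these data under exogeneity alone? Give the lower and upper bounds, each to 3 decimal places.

p₁ = P(outcome | exposed) = 1849/2125 = 0.87012
p₀ = P(outcome | unexposed) = 1676/3529 = 0.47492
Under exogeneity alone the bounds on PN are max{0,(p₁−p₀)/p₁} ≤ PN ≤ min{1,(1−p₀)/p₁}.
  lower = (p₁ − p₀)/p₁ = 0.3952 / 0.87012 ≈ 0.4542
  upper = min{1, (1 − p₀)/p₁} = 0.52508 / 0.87012 ≈ 0.6035

0.454 ≤ PN ≤ 0.603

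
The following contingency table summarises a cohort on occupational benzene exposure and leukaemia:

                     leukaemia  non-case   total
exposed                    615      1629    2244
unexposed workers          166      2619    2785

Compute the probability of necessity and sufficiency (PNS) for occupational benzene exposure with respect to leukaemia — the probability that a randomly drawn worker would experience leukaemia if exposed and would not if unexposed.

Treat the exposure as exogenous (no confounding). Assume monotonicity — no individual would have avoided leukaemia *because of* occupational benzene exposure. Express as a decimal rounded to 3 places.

p₁ = P(outcome | exposed) = 615/2244 = 0.27406
p₀ = P(outcome | unexposed) = 166/2785 = 0.059605
Under exogeneity and monotonicity, PNS = p₁ − p₀.
PNS = 0.27406 − 0.059605 = 0.21446

PNS ≈ 0.214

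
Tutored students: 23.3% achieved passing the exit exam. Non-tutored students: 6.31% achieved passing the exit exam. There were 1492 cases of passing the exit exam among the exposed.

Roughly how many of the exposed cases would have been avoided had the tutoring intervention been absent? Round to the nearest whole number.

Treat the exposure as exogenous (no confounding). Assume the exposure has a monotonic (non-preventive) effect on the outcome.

p₁ = 0.233, p₀ = 0.0631.
PN = (p₁ − p₀)/p₁ = (0.233 − 0.0631) / 0.233 ≈ 0.72918.
Attributable cases ≈ PN × (exposed cases) = 0.72918 × 1492 ≈ 1087.94.

about 1088 cases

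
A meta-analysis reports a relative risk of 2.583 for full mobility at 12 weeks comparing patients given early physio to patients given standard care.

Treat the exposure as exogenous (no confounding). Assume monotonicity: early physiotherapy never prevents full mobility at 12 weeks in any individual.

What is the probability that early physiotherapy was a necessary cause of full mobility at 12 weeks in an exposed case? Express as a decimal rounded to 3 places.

Under exogeneity and monotonicity, PN = (RR − 1) / RR = 1 − 1/RR.
PN = (2.583 − 1) / 2.583 = 1.583 / 2.583 ≈ 0.6129

PN ≈ 0.613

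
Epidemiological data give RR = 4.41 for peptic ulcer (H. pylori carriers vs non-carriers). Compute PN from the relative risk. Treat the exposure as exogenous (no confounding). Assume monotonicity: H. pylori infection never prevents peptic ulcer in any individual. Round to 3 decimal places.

PN ≈ 0.773

Under exogeneity and monotonicity, PN = (RR − 1) / RR = 1 − 1/RR.
PN = (4.41 − 1) / 4.41 = 3.41 / 4.41 ≈ 0.7732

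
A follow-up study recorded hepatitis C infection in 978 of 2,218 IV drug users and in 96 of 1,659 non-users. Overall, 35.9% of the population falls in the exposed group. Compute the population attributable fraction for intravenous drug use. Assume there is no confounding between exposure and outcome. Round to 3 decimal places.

PAF ≈ 0.704

p₁ = P(outcome | exposed) = 978/2218 = 0.44094
p₀ = P(outcome | unexposed) = 96/1659 = 0.057866
Overall risk P(Y=1) = π·p₁ + (1−π)·p₀ = 0.359×0.44094 + 0.641×0.057866 = 0.19539.
Under exogeneity, PAF = [P(Y=1) − p₀] / P(Y=1).
PAF = (0.19539 − 0.057866) / 0.19539 ≈ 0.7038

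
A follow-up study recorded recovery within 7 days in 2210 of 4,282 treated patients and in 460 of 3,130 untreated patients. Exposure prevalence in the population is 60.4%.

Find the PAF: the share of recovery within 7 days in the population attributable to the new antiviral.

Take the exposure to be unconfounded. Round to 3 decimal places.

p₁ = P(outcome | exposed) = 2210/4282 = 0.51611
p₀ = P(outcome | unexposed) = 460/3130 = 0.14696
Overall risk P(Y=1) = π·p₁ + (1−π)·p₀ = 0.604×0.51611 + 0.396×0.14696 = 0.36993.
Under exogeneity, PAF = [P(Y=1) − p₀] / P(Y=1).
PAF = (0.36993 − 0.14696) / 0.36993 ≈ 0.6027

PAF ≈ 0.603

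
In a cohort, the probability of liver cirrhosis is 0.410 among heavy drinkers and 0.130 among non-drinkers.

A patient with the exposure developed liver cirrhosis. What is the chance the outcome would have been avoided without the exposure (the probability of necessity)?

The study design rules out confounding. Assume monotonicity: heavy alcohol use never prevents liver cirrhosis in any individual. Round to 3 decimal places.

PN ≈ 0.683

Let p₁ = 0.41, p₀ = 0.13.
Under exogeneity and monotonicity, PN = (p₁ − p₀) / p₁.
PN = (0.41 − 0.13) / 0.41 = 0.28 / 0.41 ≈ 0.6829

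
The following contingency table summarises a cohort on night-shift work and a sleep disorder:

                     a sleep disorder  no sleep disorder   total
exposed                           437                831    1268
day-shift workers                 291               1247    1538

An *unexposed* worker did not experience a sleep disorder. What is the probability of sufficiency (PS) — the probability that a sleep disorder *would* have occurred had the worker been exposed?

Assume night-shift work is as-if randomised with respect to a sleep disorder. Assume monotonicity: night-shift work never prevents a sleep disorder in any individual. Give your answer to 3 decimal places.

PS ≈ 0.192

p₁ = P(outcome | exposed) = 437/1268 = 0.34464
p₀ = P(outcome | unexposed) = 291/1538 = 0.18921
Under exogeneity and monotonicity, PS = (p₁ − p₀)/(1 − p₀).
PS = (0.34464 − 0.18921) / 0.81079 ≈ 0.1917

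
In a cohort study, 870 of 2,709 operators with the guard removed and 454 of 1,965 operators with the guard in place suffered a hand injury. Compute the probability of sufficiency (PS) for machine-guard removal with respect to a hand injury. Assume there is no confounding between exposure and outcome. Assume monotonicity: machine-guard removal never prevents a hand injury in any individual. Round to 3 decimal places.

PS ≈ 0.117

p₁ = P(outcome | exposed) = 870/2709 = 0.32115
p₀ = P(outcome | unexposed) = 454/1965 = 0.23104
Under exogeneity and monotonicity, PS = (p₁ − p₀) / (1 − p₀).
PS = (0.32115 − 0.23104) / (1 − 0.23104) = 0.090108 / 0.76896 ≈ 0.1172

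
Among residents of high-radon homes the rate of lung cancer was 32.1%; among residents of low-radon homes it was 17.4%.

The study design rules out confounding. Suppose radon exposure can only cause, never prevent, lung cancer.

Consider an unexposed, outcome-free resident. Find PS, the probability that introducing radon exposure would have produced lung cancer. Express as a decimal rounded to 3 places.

PS ≈ 0.178

p₁ = 0.321, p₀ = 0.174.
Under exogeneity and monotonicity, PS = (p₁ − p₀) / (1 − p₀).
PS = (0.321 − 0.174) / (1 − 0.174) = 0.147 / 0.826 ≈ 0.1780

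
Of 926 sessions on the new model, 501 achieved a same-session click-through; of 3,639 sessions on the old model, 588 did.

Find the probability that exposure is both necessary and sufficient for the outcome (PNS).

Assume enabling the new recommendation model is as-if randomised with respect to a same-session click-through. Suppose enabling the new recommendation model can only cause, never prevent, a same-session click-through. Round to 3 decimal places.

PNS ≈ 0.379

p₁ = P(outcome | exposed) = 501/926 = 0.54104
p₀ = P(outcome | unexposed) = 588/3639 = 0.16158
Under exogeneity and monotonicity, PNS = p₁ − p₀.
PNS = 0.54104 − 0.16158 = 0.37945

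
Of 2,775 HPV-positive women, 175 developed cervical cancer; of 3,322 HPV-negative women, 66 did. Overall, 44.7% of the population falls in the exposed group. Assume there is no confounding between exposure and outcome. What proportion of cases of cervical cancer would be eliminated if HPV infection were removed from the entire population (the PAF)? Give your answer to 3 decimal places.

PAF ≈ 0.493

p₁ = P(outcome | exposed) = 175/2775 = 0.063063
p₀ = P(outcome | unexposed) = 66/3322 = 0.019868
Overall risk P(Y=1) = π·p₁ + (1−π)·p₀ = 0.447×0.063063 + 0.553×0.019868 = 0.039176.
Under exogeneity, PAF = [P(Y=1) − p₀] / P(Y=1).
PAF = (0.039176 − 0.019868) / 0.039176 ≈ 0.4929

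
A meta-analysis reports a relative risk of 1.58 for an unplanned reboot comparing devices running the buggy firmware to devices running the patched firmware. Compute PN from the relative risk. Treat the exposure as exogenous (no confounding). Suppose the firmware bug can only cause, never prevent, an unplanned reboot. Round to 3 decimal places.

PN ≈ 0.367

Under exogeneity and monotonicity, PN = (RR − 1) / RR = 1 − 1/RR.
PN = (1.58 − 1) / 1.58 = 0.58 / 1.58 ≈ 0.3671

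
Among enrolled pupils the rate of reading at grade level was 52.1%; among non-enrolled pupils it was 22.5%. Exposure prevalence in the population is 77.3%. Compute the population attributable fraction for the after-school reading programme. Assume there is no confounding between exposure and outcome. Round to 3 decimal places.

PAF ≈ 0.504

p₁ = 0.521, p₀ = 0.225.
Overall risk P(Y=1) = π·p₁ + (1−π)·p₀ = 0.773×0.521 + 0.227×0.225 = 0.45381.
Under exogeneity, PAF = [P(Y=1) − p₀] / P(Y=1).
PAF = (0.45381 − 0.225) / 0.45381 ≈ 0.5042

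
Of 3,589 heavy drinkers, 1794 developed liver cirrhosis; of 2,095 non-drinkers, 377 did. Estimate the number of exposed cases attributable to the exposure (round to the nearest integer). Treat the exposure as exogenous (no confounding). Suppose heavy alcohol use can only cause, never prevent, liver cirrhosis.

p₁ = P(outcome | exposed) = 1794/3589 = 0.49986
p₀ = P(outcome | unexposed) = 377/2095 = 0.17995
PN = (p₁ − p₀)/p₁ = (0.49986 − 0.17995) / 0.49986 ≈ 0.64000.
Attributable cases ≈ PN × (exposed cases) = 0.64000 × 1794 ≈ 1148.15.

about 1148 cases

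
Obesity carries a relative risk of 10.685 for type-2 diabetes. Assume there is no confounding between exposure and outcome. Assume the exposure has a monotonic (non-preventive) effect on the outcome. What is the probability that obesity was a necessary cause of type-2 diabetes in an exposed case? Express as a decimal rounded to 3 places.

Under exogeneity and monotonicity, PN = (RR − 1) / RR = 1 − 1/RR.
PN = (10.685 − 1) / 10.685 = 9.685 / 10.685 ≈ 0.9064

PN ≈ 0.906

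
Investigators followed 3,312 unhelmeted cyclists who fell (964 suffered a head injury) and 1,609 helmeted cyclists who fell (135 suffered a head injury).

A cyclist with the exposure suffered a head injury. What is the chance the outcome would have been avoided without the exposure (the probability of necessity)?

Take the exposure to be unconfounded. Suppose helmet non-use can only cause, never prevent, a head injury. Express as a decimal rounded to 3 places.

p₁ = P(outcome | exposed) = 964/3312 = 0.29106
p₀ = P(outcome | unexposed) = 135/1609 = 0.083903
Under exogeneity and monotonicity, PN = (p₁ − p₀) / p₁.
PN = (0.29106 − 0.083903) / 0.29106 = 0.20716 / 0.29106 ≈ 0.7117

PN ≈ 0.712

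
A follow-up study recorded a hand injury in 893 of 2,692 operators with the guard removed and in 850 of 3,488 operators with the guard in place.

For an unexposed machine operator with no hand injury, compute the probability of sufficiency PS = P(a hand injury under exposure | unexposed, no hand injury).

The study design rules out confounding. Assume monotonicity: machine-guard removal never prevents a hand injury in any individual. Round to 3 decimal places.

PS ≈ 0.116

p₁ = P(outcome | exposed) = 893/2692 = 0.33172
p₀ = P(outcome | unexposed) = 850/3488 = 0.24369
Under exogeneity and monotonicity, PS = (p₁ − p₀) / (1 − p₀).
PS = (0.33172 − 0.24369) / (1 − 0.24369) = 0.088031 / 0.75631 ≈ 0.1164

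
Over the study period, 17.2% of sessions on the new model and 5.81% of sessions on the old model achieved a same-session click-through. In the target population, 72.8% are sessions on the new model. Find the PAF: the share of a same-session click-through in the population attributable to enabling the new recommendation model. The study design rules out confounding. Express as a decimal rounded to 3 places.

p₁ = 0.172, p₀ = 0.0581.
Overall risk P(Y=1) = π·p₁ + (1−π)·p₀ = 0.728×0.172 + 0.272×0.0581 = 0.14102.
Under exogeneity, PAF = [P(Y=1) − p₀] / P(Y=1).
PAF = (0.14102 − 0.0581) / 0.14102 ≈ 0.5880

PAF ≈ 0.588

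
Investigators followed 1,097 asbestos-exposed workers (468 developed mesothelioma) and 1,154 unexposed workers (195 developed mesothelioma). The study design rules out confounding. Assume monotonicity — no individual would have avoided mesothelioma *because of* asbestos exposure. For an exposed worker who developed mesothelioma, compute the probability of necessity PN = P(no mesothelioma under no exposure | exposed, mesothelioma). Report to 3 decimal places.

p₁ = P(outcome | exposed) = 468/1097 = 0.42662
p₀ = P(outcome | unexposed) = 195/1154 = 0.16898
Under exogeneity and monotonicity, PN = (p₁ − p₀) / p₁.
PN = (0.42662 − 0.16898) / 0.42662 = 0.25764 / 0.42662 ≈ 0.6039

PN ≈ 0.604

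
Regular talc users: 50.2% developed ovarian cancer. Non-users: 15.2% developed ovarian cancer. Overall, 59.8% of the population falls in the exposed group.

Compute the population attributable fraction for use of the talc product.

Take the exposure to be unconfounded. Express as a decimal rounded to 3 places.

p₁ = 0.502, p₀ = 0.152.
Overall risk P(Y=1) = π·p₁ + (1−π)·p₀ = 0.598×0.502 + 0.402×0.152 = 0.3613.
Under exogeneity, PAF = [P(Y=1) − p₀] / P(Y=1).
PAF = (0.3613 − 0.152) / 0.3613 ≈ 0.5793

PAF ≈ 0.579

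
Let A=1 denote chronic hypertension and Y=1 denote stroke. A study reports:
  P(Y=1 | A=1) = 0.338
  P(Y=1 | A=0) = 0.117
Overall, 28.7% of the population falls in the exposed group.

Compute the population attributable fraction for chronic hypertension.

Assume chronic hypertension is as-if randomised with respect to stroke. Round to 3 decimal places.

Let p₁ = 0.338, p₀ = 0.117.
Overall risk P(Y=1) = π·p₁ + (1−π)·p₀ = 0.287×0.338 + 0.713×0.117 = 0.18043.
Under exogeneity, PAF = [P(Y=1) − p₀] / P(Y=1).
PAF = (0.18043 − 0.117) / 0.18043 ≈ 0.3515

PAF ≈ 0.352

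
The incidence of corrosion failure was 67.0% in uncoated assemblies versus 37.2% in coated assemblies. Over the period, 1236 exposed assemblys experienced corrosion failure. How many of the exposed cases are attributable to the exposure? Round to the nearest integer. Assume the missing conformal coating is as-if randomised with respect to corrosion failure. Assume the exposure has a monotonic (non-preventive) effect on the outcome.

about 550 cases

p₁ = 0.67, p₀ = 0.372.
PN = (p₁ − p₀)/p₁ = (0.67 − 0.372) / 0.67 ≈ 0.44478.
Attributable cases ≈ PN × (exposed cases) = 0.44478 × 1236 ≈ 549.74.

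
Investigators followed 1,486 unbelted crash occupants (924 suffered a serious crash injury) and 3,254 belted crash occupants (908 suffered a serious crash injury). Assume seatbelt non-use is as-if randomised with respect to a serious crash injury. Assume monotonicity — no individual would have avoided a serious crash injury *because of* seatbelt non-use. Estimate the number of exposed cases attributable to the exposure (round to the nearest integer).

p₁ = P(outcome | exposed) = 924/1486 = 0.6218
p₀ = P(outcome | unexposed) = 908/3254 = 0.27904
PN = (p₁ − p₀)/p₁ = (0.6218 − 0.27904) / 0.6218 ≈ 0.55124.
Attributable cases ≈ PN × (exposed cases) = 0.55124 × 924 ≈ 509.34.

about 509 cases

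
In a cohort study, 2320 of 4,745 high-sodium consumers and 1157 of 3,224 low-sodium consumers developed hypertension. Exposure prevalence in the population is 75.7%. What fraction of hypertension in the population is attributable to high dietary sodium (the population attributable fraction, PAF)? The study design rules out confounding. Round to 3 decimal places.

p₁ = P(outcome | exposed) = 2320/4745 = 0.48894
p₀ = P(outcome | unexposed) = 1157/3224 = 0.35887
Overall risk P(Y=1) = π·p₁ + (1−π)·p₀ = 0.757×0.48894 + 0.243×0.35887 = 0.45733.
Under exogeneity, PAF = [P(Y=1) − p₀] / P(Y=1).
PAF = (0.45733 − 0.35887) / 0.45733 ≈ 0.2153

PAF ≈ 0.215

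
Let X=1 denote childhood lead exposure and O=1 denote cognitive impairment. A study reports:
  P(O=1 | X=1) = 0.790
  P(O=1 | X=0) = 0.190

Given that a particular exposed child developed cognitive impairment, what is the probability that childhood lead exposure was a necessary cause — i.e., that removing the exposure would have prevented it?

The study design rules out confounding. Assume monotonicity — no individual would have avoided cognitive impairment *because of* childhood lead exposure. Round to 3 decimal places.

PN ≈ 0.759

Let p₁ = 0.79, p₀ = 0.19.
Under exogeneity and monotonicity, PN = (p₁ − p₀) / p₁.
PN = (0.79 − 0.19) / 0.79 = 0.6 / 0.79 ≈ 0.7595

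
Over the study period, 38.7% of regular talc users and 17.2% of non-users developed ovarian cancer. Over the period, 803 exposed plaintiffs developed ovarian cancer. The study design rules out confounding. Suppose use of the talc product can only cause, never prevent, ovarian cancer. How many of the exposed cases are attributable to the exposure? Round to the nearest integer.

p₁ = 0.387, p₀ = 0.172.
PN = (p₁ − p₀)/p₁ = (0.387 − 0.172) / 0.387 ≈ 0.55556.
Attributable cases ≈ PN × (exposed cases) = 0.55556 × 803 ≈ 446.11.

about 446 cases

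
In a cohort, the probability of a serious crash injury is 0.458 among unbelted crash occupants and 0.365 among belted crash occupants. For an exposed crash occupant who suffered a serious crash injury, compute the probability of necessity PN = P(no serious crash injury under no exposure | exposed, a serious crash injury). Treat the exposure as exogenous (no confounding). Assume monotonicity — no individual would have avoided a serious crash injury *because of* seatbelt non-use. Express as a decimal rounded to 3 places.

PN ≈ 0.203

Let p₁ = 0.458, p₀ = 0.365.
Under exogeneity and monotonicity, PN = (p₁ − p₀) / p₁.
PN = (0.458 − 0.365) / 0.458 = 0.093 / 0.458 ≈ 0.2031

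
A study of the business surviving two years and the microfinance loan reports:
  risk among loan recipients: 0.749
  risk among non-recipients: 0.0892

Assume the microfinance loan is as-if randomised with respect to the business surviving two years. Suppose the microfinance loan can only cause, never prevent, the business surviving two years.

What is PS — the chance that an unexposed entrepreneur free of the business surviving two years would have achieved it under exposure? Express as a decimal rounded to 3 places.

PS ≈ 0.724

Let p₁ = 0.749, p₀ = 0.0892.
Under exogeneity and monotonicity, PS = (p₁ − p₀) / (1 − p₀).
PS = (0.749 − 0.0892) / (1 − 0.0892) = 0.6598 / 0.9108 ≈ 0.7244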